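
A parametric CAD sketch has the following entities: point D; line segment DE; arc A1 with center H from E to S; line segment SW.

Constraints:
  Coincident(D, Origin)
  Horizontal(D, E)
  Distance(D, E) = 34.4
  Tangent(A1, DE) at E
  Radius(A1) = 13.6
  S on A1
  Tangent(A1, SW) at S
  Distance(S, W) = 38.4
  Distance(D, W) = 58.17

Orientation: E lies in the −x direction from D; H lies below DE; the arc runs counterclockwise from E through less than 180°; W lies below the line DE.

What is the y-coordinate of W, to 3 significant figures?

-53.0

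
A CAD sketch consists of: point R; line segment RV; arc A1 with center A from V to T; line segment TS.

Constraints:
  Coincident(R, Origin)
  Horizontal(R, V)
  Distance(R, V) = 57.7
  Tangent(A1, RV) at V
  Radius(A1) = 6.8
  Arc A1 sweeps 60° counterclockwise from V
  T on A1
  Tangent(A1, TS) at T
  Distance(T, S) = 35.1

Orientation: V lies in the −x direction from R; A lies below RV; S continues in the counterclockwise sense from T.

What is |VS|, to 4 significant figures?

41.13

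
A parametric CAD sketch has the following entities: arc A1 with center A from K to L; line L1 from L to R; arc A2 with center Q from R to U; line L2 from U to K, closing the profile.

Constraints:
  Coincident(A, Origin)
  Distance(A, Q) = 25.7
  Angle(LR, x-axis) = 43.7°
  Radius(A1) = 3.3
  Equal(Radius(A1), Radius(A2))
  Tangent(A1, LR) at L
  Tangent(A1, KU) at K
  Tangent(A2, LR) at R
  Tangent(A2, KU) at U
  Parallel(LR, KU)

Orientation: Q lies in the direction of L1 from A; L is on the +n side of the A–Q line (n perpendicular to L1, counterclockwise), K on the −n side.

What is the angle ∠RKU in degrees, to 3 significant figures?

14.4°

Tangency of A1 to both parallel lines with radius 3.3 puts L and K at A ± 3.3·n: L = (-2.28, 2.39), K = (2.28, -2.39). Equal radii place R and U the same way about Q: R = Q + 3.3·n = (16.3, 20.1), U = Q − 3.3·n = (20.9, 15.4). Then cos ∠RKU = KR·KU / (|KR||KU|), giving 14.4°.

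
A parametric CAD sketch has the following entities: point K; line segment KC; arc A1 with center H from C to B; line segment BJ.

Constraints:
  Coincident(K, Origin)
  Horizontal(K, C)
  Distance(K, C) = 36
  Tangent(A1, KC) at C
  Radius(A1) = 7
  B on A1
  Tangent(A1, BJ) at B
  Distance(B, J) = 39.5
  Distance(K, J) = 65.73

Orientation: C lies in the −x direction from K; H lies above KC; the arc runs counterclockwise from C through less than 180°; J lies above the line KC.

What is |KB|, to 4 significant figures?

31.43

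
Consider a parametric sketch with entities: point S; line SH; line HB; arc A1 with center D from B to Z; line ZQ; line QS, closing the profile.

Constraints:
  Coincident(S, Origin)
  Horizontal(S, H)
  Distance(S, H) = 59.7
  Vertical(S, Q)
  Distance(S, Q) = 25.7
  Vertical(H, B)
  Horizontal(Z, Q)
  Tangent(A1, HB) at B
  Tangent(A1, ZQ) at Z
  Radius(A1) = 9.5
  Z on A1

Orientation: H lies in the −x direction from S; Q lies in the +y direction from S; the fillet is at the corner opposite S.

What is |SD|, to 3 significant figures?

52.7

S and Q share the same x with |SQ| = 25.7 and Q on the +y side, so Q = (0.00, 25.7). The virtual corner opposite S is at (-59.7, 25.7). Tangency of A1 to HB means the radius DB is perpendicular to HB and the tangent condition forces DZ to be normal to ZQ, with radius 9.5, so the center D sits 9.5 in from both sides at D = (-50.2, 16.2). Then |SD| = |D − S| = 52.7.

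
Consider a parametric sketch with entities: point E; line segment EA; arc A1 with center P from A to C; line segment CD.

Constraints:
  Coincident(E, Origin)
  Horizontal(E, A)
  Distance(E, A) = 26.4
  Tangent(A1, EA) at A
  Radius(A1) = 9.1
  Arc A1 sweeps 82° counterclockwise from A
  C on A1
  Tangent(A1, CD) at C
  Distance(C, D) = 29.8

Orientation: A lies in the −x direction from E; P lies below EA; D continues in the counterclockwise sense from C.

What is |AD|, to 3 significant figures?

39.6

E is at the origin; E and A share the same y with |EA| = 26.4 and A on the −x side, so A = (-26.4, 0.00). Since A1 is tangent to EA there, PA ⟂ EA, so P = A + (0, -9.1) = (-26.4, -9.10). On A1, A sits at bearing 90° from P; an 82° counterclockwise sweep puts C at bearing 172°, so C = P + 9.1·(cos 172°, sin 172°) = (-35.4, -7.83). The tangent condition forces PC to be normal to CD, so CD runs along (−sin 172°, cos 172°); with |CD| = 29.8, D = (-39.6, -37.3). Then |AD| = |D − A| = 39.6.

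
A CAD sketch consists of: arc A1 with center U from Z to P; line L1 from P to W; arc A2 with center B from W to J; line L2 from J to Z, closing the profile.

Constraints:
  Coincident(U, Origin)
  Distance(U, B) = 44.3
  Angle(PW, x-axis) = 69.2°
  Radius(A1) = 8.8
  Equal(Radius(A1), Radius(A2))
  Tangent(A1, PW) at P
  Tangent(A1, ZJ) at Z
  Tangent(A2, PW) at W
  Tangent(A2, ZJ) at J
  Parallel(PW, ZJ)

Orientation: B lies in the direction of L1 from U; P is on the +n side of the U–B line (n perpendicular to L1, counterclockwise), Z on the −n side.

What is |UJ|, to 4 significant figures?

45.17

Tangency of A1 to both parallel lines with radius 8.8 puts P and Z at U ± 8.8·n: P = (-8.226, 3.125), Z = (8.226, -3.125). Equal radii place W and J the same way about B: W = B + 8.8·n = (7.505, 44.54), J = B − 8.8·n = (23.96, 38.29). Then |UJ| = |J − U| = 45.17.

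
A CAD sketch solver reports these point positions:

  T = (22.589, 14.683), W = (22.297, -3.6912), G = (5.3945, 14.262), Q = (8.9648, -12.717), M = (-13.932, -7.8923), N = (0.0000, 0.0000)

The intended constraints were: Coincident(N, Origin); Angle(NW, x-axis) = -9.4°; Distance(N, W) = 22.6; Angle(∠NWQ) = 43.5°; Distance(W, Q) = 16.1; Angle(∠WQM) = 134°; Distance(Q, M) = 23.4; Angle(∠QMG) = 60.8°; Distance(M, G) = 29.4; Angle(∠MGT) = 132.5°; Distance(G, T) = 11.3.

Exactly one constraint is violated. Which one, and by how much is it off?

Distance(G, T) = 11.3 — off by 5.90.

N = (0.00, 0.00) ✓; NW at -9.400° ✓; |NW| = 22.60 ✓; ∠NWQ = 43.50° ✓; |WQ| = 16.10 ✓; ∠WQM = 134.0° ✓; |QM| = 23.40 ✓; ∠QMG = 60.80° ✓; |MG| = 29.40 ✓; ∠MGT = 132.5° ✓; |GT| = 17.20 ✗.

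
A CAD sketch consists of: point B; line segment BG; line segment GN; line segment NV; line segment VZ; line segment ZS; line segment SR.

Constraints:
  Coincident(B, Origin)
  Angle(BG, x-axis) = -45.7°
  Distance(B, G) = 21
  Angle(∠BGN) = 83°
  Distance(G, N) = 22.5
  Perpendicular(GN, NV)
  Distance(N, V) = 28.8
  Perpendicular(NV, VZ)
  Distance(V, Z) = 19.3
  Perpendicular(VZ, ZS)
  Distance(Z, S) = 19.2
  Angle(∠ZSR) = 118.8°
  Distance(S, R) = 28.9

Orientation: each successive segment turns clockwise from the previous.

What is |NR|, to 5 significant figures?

7.4155

VZ is perpendicular to ZS, so ZS runs at -52.700°; with |ZS| = 19.2, S = (6.3037, -9.3322). ∠ZSR = 118.8° gives SR at -113.90° from the x-axis; with |SR| = 28.9, R = (-5.4049, -35.754). Then |NR| = |R − N| = 7.4155.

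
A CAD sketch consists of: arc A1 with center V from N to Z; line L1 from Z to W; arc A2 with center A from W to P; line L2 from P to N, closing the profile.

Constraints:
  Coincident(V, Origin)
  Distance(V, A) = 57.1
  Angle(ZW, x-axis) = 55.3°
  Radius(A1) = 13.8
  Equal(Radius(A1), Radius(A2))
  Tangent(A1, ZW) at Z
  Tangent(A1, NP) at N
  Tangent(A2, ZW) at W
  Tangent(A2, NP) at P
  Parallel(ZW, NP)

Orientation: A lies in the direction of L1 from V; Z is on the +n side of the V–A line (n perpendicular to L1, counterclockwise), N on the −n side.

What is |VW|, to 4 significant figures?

58.74

The slot axis is L1's direction at 55.3°, so u = (cos 55.3°, sin 55.3°) = (0.5693, 0.8221) and n = (−sin 55.3°, cos 55.3°) = (-0.8221, 0.5693). V is at the origin and A lies 57.1 along u from V, so A = 57.1·u = (32.51, 46.94). Tangency of A1 to both parallel lines with radius 13.8 puts Z and N at V ± 13.8·n: Z = (-11.35, 7.856), N = (11.35, -7.856). Equal radii place W and P the same way about A: W = A + 13.8·n = (21.16, 54.80), P = A − 13.8·n = (43.85, 39.09). Then |VW| = |W − V| = 58.74.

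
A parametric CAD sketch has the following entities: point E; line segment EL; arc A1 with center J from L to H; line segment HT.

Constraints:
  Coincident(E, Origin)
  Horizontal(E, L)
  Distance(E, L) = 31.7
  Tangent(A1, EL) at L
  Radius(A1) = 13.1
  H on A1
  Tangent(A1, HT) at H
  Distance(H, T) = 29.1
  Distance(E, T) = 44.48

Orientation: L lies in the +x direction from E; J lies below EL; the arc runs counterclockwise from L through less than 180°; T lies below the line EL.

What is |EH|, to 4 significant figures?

22.28

Checks: E.y = 0.00, L.y = 0.00 ✓; ∠(JL, LE) = 90.00° ✓; |JH| = 13.10 ✓; ∠(JH, HT) = 90.00° ✓; |HT| = 29.10 ✓; |ET| = 44.48 ✓.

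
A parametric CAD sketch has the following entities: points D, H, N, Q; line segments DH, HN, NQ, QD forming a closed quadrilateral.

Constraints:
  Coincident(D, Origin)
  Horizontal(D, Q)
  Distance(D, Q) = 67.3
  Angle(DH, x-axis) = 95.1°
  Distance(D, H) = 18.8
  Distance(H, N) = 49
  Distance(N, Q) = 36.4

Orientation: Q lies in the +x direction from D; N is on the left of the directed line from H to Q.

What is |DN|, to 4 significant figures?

54.79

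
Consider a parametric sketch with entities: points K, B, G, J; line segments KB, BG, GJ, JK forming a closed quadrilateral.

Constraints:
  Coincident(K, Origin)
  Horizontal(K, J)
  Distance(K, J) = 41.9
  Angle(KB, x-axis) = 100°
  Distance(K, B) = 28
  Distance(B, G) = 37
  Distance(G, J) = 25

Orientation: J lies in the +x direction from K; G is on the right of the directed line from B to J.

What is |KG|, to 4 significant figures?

17.15

Checks: |BG| = 37.00 ✓; |GJ| = 25.00 ✓.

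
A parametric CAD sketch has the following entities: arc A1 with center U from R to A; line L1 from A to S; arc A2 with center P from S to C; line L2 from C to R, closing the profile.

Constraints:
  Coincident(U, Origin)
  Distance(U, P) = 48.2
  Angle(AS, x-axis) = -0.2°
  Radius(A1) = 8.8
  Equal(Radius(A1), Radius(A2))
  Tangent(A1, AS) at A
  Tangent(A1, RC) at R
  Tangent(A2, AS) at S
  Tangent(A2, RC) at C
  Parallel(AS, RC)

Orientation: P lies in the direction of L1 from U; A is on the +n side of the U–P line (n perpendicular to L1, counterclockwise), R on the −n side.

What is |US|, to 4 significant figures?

49.00

The slot axis is L1's direction at -0.2°, so u = (cos -0.2°, sin -0.2°) = (1.000, -0.003491) and n = (−sin -0.2°, cos -0.2°) = (0.003491, 1.000). U is at the origin and P lies 48.2 along u from U, so P = 48.2·u = (48.20, -0.1682). Tangency of A1 to both parallel lines with radius 8.8 puts A and R at U ± 8.8·n: A = (0.03072, 8.800), R = (-0.03072, -8.800). Equal radii place S and C the same way about P: S = P + 8.8·n = (48.23, 8.632), C = P − 8.8·n = (48.17, -8.968). Then |US| = |S − U| = 49.00.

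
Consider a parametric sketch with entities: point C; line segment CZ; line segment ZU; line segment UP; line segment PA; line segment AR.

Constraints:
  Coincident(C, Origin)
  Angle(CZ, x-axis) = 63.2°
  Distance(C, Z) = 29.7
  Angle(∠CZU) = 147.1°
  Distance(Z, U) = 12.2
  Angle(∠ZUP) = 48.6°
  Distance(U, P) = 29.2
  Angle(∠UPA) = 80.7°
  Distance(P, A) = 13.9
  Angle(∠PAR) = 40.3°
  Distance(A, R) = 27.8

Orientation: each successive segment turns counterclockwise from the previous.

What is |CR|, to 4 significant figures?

36.37

C is at the origin; CZ runs at 63.2° with length 29.7, so Z = (13.39, 26.51). ∠CZU = 147.1° gives ZU at 96.10° from the x-axis; with |ZU| = 12.2, U = (12.09, 38.64). ∠ZUP = 48.6° gives UP at -132.5° from the x-axis; with |UP| = 29.2, P = (-7.633, 17.11). ∠UPA = 80.7° gives PA at -33.20° from the x-axis; with |PA| = 13.9, A = (3.998, 9.501). ∠PAR = 40.3° gives AR at 106.5° from the x-axis; with |AR| = 27.8, R = (-3.897, 36.16). Then |CR| = |R − C| = 36.37.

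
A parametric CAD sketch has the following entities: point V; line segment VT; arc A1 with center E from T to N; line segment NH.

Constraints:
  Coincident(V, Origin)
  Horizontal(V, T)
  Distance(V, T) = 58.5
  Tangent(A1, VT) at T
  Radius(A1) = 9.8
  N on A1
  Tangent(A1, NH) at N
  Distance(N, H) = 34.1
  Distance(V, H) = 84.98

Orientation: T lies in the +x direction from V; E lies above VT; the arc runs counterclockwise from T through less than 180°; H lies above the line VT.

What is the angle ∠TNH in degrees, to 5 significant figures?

139.98°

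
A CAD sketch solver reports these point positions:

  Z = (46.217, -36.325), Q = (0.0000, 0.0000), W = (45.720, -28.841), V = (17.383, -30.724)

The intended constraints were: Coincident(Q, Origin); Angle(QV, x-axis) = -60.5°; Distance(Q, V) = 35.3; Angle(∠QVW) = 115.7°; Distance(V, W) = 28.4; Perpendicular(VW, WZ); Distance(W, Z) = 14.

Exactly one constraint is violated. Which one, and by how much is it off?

Distance(W, Z) = 14 — off by 6.50.

Q = (0.00, 0.00) ✓; QV at -60.50° ✓; |QV| = 35.30 ✓; ∠QVW = 115.7° ✓; |VW| = 28.40 ✓; ∠(VW, WZ) = 90.00° ✓; |WZ| = 7.500 ✗.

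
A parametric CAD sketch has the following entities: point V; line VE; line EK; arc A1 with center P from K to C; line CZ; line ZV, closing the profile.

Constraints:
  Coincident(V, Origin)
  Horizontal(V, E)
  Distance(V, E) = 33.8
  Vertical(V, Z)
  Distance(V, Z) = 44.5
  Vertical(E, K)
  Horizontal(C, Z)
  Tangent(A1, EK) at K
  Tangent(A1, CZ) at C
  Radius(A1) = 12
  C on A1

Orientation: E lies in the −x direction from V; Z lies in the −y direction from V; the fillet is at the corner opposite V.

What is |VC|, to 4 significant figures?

49.55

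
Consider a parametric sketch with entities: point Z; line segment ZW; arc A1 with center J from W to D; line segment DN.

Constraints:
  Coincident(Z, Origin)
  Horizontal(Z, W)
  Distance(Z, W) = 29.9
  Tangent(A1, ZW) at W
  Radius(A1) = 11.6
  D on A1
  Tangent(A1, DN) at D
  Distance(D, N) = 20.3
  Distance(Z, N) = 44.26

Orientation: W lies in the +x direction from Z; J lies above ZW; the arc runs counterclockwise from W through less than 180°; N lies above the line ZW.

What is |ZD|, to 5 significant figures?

43.383

Z is at the origin; Z and W share the same y with |ZW| = 29.9 and W on the +x side, so W = (29.900, 0.0000). A1 meets ZW tangentially, so JW is at right angles to ZW, so J = W + (0, 11.6) = (29.900, 11.600). Since JD ⟂ DN (tangency), |JN| = √(11.6² + 20.3²) = 23.381 regardless of where D sits on A1. So N lies on both circle(Z, 44.26) and circle(J, 23.381); the above-ZW intersection is N = (27.302, 34.836). D is the foot of the tangent from N: D = (39.270, 18.439).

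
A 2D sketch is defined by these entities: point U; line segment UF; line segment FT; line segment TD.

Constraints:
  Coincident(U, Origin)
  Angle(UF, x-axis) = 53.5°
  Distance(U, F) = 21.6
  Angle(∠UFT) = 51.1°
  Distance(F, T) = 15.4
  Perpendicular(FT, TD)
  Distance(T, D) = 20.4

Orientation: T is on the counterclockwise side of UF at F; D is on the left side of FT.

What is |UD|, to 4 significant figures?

4.032

∠UFT = 51.1°, so FT runs at 53.5° + (180° − 51.1°) = 182.4° from the x-axis; with |FT| = 15.4, T = F + 15.4·(cos 182.4°, sin 182.4°) = (-2.538, 16.72). FT ⟂ TD; with |TD| = 20.4 on the left of FT, D = T + 20.4·(0.04188, -0.9991) = (-1.684, -3.664). Then |UD| = |D − U| = 4.032.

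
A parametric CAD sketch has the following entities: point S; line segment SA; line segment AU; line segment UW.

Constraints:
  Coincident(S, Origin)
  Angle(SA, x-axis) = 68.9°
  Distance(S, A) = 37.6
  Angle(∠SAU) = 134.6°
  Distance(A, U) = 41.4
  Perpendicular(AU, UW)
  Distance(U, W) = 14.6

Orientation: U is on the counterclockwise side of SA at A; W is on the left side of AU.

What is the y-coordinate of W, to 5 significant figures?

66.803

S is at the origin; SA runs at 68.9° with length 37.6, so A = 37.6·(cos 68.9°, sin 68.9°) = (13.536, 35.079). ∠SAU = 134.6°, so AU runs at 68.9° + (180° − 134.6°) = 114.30° from the x-axis; with |AU| = 41.4, U = A + 41.4·(cos 114.30°, sin 114.30°) = (-3.5008, 72.811). The perpendicularity gives UW at right angles to AU; with |UW| = 14.6 on the left of AU, W = U + 14.6·(-0.91140, -0.41151) = (-16.807, 66.803). So W.y = 66.803.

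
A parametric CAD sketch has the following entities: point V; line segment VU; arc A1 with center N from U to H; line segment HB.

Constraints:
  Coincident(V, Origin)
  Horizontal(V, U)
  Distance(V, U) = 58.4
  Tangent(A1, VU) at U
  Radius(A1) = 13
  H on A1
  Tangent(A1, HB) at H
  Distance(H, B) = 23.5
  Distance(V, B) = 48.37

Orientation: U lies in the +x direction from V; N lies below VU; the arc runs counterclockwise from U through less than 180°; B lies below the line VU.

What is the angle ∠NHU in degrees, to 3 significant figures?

55.6°

V is at the origin; VU is horizontal with |VU| = 58.4 and U on the +x side, so U = (58.4, 0.00). The tangent condition forces NU to be normal to VU, so N = U + (0, -13) = (58.4, -13.0). Since NH ⟂ HB (tangency), |NB| = √(13.0² + 23.5²) = 26.9 regardless of where H sits on A1. So B lies on both circle(V, 48.37) and circle(N, 26.9); the below-VU intersection is B = (37.8, -30.2). H is the foot of the tangent from B: H = (46.3, -8.30).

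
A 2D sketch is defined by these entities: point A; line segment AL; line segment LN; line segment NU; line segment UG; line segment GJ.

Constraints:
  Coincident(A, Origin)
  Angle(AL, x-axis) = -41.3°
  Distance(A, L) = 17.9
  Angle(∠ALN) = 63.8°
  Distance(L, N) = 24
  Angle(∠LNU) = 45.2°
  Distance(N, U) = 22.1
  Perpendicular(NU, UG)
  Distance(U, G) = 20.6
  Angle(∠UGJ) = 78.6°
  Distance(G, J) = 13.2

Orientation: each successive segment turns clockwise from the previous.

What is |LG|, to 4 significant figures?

6.298

A is at the origin; AL runs at -41.3° with length 17.9, so L = (13.45, -11.81). ∠ALN = 63.8° gives LN at -157.5° from the x-axis; with |LN| = 24.0, N = (-8.725, -21.00). ∠LNU = 45.2° gives NU at 67.70° from the x-axis; with |NU| = 22.1, U = (-0.3395, -0.5513). NU ⟂ UG, so UG runs at -22.30°; with |UG| = 20.6, G = (18.72, -8.368). Then |LG| = |G − L| = 6.298.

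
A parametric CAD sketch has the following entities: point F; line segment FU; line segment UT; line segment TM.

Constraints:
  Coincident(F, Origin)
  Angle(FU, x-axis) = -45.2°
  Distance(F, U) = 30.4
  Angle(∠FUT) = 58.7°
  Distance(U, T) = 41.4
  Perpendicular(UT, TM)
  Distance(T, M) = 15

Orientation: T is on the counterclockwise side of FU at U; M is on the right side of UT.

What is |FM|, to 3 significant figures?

48.3

∠FUT = 58.7°, so UT runs at -45.2° + (180° − 58.7°) = 76.1° from the x-axis; with |UT| = 41.4, T = U + 41.4·(cos 76.1°, sin 76.1°) = (31.4, 18.6). UT ⟂ TM; with |TM| = 15.0 on the right of UT, M = T + 15.0·(0.971, -0.240) = (45.9, 15.0). Then |FM| = |M − F| = 48.3.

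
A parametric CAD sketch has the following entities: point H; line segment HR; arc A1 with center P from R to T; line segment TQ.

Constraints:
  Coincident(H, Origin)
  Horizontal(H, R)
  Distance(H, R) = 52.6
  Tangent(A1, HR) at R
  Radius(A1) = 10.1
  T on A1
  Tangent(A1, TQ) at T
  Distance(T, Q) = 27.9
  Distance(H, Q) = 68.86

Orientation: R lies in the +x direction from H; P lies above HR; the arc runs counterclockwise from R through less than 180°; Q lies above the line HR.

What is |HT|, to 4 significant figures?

63.66

Checks: ∠(PR, RH) = 90.00° ✓; |PT| = 10.10 ✓; ∠(PT, TQ) = 90.00° ✓; |TQ| = 27.90 ✓; |HQ| = 68.86 ✓.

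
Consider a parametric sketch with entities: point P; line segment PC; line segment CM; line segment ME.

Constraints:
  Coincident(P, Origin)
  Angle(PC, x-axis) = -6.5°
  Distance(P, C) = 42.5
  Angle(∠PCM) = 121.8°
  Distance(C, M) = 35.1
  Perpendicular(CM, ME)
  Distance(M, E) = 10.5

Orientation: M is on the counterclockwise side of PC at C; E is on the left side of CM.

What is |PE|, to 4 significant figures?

62.95

P is at the origin; PC runs at -6.5° with length 42.5, so C = 42.5·(cos -6.5°, sin -6.5°) = (42.23, -4.811). ∠PCM = 121.8°, so CM runs at -6.5° + (180° − 121.8°) = 51.70° from the x-axis; with |CM| = 35.1, M = C + 35.1·(cos 51.70°, sin 51.70°) = (63.98, 22.73). CM ⟂ ME; with |ME| = 10.5 on the left of CM, E = M + 10.5·(-0.7848, 0.6198) = (55.74, 29.24). Then |PE| = |E − P| = 62.95.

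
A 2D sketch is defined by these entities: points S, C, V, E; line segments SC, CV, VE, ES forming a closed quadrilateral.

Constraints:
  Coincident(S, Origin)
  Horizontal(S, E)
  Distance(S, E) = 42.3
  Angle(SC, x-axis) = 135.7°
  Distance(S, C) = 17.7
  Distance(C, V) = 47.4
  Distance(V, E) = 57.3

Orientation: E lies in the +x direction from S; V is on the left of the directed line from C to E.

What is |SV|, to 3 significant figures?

52.9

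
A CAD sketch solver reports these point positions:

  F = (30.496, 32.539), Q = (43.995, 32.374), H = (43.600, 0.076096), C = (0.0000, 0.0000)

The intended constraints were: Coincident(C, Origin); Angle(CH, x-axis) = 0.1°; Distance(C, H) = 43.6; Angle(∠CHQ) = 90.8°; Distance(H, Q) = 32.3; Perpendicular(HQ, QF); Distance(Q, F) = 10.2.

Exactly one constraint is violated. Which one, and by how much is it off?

Distance(Q, F) = 10.2 — off by 3.30.

C = (0.00, 0.00) ✓; CH at 0.1000° ✓; |CH| = 43.60 ✓; ∠CHQ = 90.80° ✓; |HQ| = 32.30 ✓; ∠(HQ, QF) = 90.00° ✓; |QF| = 13.50 ✗.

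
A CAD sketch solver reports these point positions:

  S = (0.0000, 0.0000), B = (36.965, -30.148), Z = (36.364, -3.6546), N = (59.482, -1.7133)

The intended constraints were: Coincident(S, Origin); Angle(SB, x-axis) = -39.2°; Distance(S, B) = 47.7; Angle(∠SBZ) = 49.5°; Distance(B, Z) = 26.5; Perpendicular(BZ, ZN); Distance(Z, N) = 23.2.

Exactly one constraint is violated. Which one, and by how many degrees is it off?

Perpendicular(BZ, ZN) — off by 3.50°.

S = (0.00, 0.00) ✓; SB at -39.20° ✓; |SB| = 47.70 ✓; ∠SBZ = 49.50° ✓; |BZ| = 26.50 ✓; ∠(BZ, ZN) = 86.50° ✗; |ZN| = 23.20 ✓.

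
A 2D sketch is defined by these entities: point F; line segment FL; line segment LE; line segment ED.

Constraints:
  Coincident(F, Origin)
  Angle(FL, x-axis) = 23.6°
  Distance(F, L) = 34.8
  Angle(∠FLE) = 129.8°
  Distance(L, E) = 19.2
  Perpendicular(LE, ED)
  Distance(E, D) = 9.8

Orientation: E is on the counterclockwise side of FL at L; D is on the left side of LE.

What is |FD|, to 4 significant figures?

44.80

F is at the origin; FL runs at 23.6° with length 34.8, so L = 34.8·(cos 23.6°, sin 23.6°) = (31.89, 13.93). ∠FLE = 129.8°, so LE runs at 23.6° + (180° − 129.8°) = 73.80° from the x-axis; with |LE| = 19.2, E = L + 19.2·(cos 73.80°, sin 73.80°) = (37.25, 32.37). LE ⟂ ED; with |ED| = 9.8 on the left of LE, D = E + 9.8·(-0.9603, 0.2790) = (27.84, 35.10). Then |FD| = |D − F| = 44.80.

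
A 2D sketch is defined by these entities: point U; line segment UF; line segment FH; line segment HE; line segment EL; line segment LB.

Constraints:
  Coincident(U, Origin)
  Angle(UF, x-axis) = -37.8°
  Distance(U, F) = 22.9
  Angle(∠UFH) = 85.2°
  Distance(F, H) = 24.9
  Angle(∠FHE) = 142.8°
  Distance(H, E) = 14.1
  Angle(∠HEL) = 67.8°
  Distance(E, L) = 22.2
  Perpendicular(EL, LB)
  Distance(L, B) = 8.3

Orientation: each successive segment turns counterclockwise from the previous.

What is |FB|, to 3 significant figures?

18.0

∠HEL = 67.8° gives EL at -154° from the x-axis; with |EL| = 22.2, L = (10.7, 11.0). EL is perpendicular to LB, so LB runs at -63.6°; with |LB| = 8.3, B = (14.4, 3.60). Then |FB| = |B − F| = 18.0.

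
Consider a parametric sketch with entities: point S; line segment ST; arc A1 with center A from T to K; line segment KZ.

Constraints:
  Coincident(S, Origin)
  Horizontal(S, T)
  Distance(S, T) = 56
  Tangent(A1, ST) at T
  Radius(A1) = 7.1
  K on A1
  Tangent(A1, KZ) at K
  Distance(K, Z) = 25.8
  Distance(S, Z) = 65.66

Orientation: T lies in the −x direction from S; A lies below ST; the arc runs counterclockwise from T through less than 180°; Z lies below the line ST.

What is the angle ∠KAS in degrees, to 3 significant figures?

172°

S is at the origin; ST is horizontal with |ST| = 56.0 and T on the −x side, so T = (-56.0, 0.00). A1 meets ST tangentially, so AT is at right angles to ST, so A = T + (0, -7.1) = (-56.0, -7.10). Since AK ⟂ KZ (tangency), |AZ| = √(7.1² + 25.8²) = 26.8 regardless of where K sits on A1. So Z lies on both circle(S, 65.66) and circle(A, 26.8); the below-ST intersection is Z = (-56.3, -33.9). K is the foot of the tangent from Z: K = (-62.9, -8.92).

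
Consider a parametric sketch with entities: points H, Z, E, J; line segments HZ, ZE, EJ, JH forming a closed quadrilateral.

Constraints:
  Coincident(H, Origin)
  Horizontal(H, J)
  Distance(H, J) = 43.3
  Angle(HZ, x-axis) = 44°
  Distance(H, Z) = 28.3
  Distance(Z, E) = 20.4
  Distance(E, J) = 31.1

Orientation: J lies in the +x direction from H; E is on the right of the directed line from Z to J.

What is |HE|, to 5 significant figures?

12.252

H is at the origin; H and J share the same y with |HJ| = 43.3 and J in +x, so J = (43.3, 0). HZ runs at 44.0° with |HZ| = 28.3, so Z = (20.357, 19.659). E is determined by |ZE| = 20.4 and |EJ| = 31.1 together: it lies at the intersection of circle(Z, 20.4) and circle(J, 31.1). With |ZJ| = 30.213, the foot of the radical line on ZJ is 5.9872 from Z and the perpendicular offset is √(20.4² − 5.9872²) = 19.502. Taking the right-of-ZJ solution: E = (12.215, 0.95437).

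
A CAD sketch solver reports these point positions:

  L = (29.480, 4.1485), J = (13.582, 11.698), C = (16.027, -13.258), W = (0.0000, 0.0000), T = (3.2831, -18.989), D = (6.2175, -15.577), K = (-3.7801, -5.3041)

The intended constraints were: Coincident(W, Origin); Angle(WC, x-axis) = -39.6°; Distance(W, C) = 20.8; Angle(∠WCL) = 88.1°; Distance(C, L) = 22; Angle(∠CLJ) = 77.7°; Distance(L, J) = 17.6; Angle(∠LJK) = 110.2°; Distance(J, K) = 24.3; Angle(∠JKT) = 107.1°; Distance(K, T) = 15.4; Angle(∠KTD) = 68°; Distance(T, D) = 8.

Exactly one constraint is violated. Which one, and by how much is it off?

Distance(T, D) = 8 — off by 3.50.

W = (0.00, 0.00) ✓; WC at -39.60° ✓; |WC| = 20.80 ✓; ∠WCL = 88.10° ✓; |CL| = 22.00 ✓; ∠CLJ = 77.70° ✓; |LJ| = 17.60 ✓; ∠LJK = 110.2° ✓; |JK| = 24.30 ✓; ∠JKT = 107.1° ✓; |KT| = 15.40 ✓; ∠KTD = 68.00° ✓; |TD| = 4.500 ✗.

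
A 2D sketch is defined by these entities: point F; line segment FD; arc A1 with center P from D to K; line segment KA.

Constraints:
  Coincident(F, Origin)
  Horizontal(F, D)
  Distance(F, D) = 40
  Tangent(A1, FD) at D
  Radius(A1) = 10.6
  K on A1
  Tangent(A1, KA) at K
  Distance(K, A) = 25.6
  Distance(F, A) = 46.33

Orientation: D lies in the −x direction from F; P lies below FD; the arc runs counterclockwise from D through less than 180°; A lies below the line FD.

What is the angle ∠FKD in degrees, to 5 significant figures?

46.861°

F is at the origin; F and D share the same y with |FD| = 40.0 and D on the −x side, so D = (-40.000, 0.0000). A1 meets FD tangentially, so PD is at right angles to FD, so P = D + (0, -10.6) = (-40.000, -10.600). Since PK ⟂ KA (tangency), |PA| = √(10.6² + 25.6²) = 27.708 regardless of where K sits on A1. So A lies on both circle(F, 46.33) and circle(P, 27.708); the below-FD intersection is A = (-29.081, -36.066). K is the foot of the tangent from A: K = (-47.403, -18.186).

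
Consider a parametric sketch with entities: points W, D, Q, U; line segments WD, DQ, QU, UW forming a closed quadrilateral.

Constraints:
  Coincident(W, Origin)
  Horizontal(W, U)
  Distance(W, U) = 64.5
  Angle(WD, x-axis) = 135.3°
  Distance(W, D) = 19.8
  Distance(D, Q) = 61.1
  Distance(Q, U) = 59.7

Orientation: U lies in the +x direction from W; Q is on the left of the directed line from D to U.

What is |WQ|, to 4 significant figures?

61.74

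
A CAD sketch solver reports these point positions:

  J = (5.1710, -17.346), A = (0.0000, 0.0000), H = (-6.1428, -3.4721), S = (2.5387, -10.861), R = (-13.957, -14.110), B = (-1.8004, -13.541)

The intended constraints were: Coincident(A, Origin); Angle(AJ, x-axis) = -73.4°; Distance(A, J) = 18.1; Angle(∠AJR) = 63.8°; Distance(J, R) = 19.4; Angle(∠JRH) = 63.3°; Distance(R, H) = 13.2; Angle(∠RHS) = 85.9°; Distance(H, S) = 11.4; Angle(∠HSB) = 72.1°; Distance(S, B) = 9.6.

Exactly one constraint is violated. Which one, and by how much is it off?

Distance(S, B) = 9.6 — off by 4.50.

A = (0.00, 0.00) ✓; AJ at -73.40° ✓; |AJ| = 18.10 ✓; ∠AJR = 63.80° ✓; |JR| = 19.40 ✓; ∠JRH = 63.30° ✓; |RH| = 13.20 ✓; ∠RHS = 85.90° ✓; |HS| = 11.40 ✓; ∠HSB = 72.10° ✓; |SB| = 5.100 ✗.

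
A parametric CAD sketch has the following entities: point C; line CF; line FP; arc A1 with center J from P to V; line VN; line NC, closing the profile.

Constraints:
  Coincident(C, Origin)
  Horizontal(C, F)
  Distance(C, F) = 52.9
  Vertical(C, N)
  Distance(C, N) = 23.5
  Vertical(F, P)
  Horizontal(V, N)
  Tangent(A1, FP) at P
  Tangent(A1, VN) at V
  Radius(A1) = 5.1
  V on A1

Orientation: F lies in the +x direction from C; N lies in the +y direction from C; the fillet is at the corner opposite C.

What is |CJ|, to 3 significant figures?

51.2

CN is vertical with |CN| = 23.5 and N on the +y side, so N = (0.00, 23.5). The virtual corner opposite C is at (52.9, 23.5). Since A1 is tangent to FP there, JP ⟂ FP and A1 meets VN tangentially, so JV is at right angles to VN, with radius 5.1, so the center J sits 5.1 in from both sides at J = (47.8, 18.4). Then |CJ| = |J − C| = 51.2.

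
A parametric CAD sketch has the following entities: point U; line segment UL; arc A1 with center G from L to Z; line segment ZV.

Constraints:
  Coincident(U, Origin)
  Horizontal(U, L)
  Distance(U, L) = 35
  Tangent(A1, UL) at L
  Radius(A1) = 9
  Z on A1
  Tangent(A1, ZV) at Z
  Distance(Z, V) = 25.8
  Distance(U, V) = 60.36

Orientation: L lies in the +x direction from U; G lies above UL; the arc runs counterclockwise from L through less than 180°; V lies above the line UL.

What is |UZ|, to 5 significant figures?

43.859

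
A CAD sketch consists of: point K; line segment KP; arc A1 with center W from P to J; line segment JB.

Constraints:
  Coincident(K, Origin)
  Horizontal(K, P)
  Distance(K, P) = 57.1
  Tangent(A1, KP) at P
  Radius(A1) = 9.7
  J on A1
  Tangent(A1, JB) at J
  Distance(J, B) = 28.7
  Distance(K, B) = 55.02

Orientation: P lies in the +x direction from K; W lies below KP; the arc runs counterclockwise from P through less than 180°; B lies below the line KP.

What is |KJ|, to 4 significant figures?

48.23

K is at the origin; KP is horizontal with |KP| = 57.1 and P on the +x side, so P = (57.10, 0.000). A1 meets KP tangentially, so WP is at right angles to KP, so W = P + (0, -9.7) = (57.10, -9.700). Since WJ ⟂ JB (tangency), |WB| = √(9.7² + 28.7²) = 30.29 regardless of where J sits on A1. So B lies on both circle(K, 55.02) and circle(W, 30.29); the below-KP intersection is B = (41.76, -35.82). J is the foot of the tangent from B: J = (47.60, -7.725).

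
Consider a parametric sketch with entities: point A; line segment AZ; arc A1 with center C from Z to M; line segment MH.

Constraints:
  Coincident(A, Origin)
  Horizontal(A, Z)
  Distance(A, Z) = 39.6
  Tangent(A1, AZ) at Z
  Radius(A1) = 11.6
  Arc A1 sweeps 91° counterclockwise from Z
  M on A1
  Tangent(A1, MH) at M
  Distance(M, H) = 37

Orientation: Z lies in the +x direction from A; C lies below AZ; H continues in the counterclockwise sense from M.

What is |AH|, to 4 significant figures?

56.58

On A1, Z sits at bearing 90° from C; a 91° counterclockwise sweep puts M at bearing 181°, so M = C + 11.6·(cos 181°, sin 181°) = (28.00, -11.80). The tangent condition forces CM to be normal to MH, so MH runs along (−sin 181°, cos 181°); with |MH| = 37.0, H = (28.65, -48.80). Then |AH| = |H − A| = 56.58.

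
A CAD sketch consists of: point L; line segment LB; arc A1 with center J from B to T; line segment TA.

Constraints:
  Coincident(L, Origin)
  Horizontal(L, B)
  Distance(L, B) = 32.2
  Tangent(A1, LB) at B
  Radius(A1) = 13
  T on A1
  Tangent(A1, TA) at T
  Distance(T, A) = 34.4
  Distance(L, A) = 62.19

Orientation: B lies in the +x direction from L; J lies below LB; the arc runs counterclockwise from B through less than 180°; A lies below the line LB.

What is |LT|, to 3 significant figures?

28.5

Checks: ∠(JB, BL) = 90.00° ✓; |JB| = 13.00 ✓; |JT| = 13.00 ✓; ∠(JT, TA) = 90.00° ✓; |TA| = 34.40 ✓; |LA| = 62.19 ✓.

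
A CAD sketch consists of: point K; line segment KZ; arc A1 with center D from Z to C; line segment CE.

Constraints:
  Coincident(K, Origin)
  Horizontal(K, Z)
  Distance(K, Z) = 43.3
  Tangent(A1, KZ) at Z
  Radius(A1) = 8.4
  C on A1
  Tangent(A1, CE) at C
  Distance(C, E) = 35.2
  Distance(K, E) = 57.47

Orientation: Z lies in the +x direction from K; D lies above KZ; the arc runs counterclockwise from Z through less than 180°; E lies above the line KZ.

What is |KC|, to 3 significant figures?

52.3

K is at the origin; K and Z share the same y with |KZ| = 43.3 and Z on the +x side, so Z = (43.3, 0.00). Since A1 is tangent to KZ there, DZ ⟂ KZ, so D = Z + (0, 8.4) = (43.3, 8.40). Since DC ⟂ CE (tangency), |DE| = √(8.4² + 35.2²) = 36.2 regardless of where C sits on A1. So E lies on both circle(K, 57.47) and circle(D, 36.2); the above-KZ intersection is E = (36.9, 44.0). C is the foot of the tangent from E: C = (51.0, 11.8).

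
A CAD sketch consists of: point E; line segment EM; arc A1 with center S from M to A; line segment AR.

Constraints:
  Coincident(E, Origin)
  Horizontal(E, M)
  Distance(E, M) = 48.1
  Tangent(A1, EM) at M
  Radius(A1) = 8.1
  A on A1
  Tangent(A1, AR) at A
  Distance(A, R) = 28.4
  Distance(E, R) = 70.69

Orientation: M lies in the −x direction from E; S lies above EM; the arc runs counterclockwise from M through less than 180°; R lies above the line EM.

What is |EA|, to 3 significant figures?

44.4

Checks: ∠(SM, ME) = 90.00° ✓; |SM| = 8.100 ✓; |SA| = 8.100 ✓; ∠(SA, AR) = 90.00° ✓; |AR| = 28.40 ✓; |ER| = 70.69 ✓.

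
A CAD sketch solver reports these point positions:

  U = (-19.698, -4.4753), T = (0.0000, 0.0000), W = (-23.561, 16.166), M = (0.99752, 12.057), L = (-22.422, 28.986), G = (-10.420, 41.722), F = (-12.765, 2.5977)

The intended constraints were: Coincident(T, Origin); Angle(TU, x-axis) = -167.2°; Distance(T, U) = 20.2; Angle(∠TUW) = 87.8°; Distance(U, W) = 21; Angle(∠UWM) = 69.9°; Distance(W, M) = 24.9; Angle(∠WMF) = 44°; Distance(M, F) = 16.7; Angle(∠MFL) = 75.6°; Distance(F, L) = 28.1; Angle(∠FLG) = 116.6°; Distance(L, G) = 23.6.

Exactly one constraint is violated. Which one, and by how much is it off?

Distance(L, G) = 23.6 — off by 6.10.

T = (0.00, 0.00) ✓; TU at -167.2° ✓; |TU| = 20.20 ✓; ∠TUW = 87.80° ✓; |UW| = 21.00 ✓; ∠UWM = 69.90° ✓; |WM| = 24.90 ✓; ∠WMF = 44.00° ✓; |MF| = 16.70 ✓; ∠MFL = 75.60° ✓; |FL| = 28.10 ✓; ∠FLG = 116.6° ✓; |LG| = 17.50 ✗.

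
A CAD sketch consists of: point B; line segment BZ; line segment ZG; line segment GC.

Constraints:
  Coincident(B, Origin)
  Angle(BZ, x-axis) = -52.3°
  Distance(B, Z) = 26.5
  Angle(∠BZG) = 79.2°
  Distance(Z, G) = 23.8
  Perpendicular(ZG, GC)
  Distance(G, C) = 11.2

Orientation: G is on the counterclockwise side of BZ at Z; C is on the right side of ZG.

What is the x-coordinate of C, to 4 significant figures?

40.36

∠BZG = 79.2°, so ZG runs at -52.3° + (180° − 79.2°) = 48.50° from the x-axis; with |ZG| = 23.8, G = Z + 23.8·(cos 48.50°, sin 48.50°) = (31.98, -3.142). The perpendicularity gives GC at right angles to ZG; with |GC| = 11.2 on the right of ZG, C = G + 11.2·(0.7490, -0.6626) = (40.36, -10.56). So C.x = 40.36.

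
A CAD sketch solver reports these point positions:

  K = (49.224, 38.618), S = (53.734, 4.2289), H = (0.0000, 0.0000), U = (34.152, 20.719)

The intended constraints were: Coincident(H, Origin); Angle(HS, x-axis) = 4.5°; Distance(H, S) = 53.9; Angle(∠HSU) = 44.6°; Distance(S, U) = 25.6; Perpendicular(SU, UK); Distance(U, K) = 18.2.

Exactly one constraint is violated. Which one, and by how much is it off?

Distance(U, K) = 18.2 — off by 5.20.

H = (0.00, 0.00) ✓; HS at 4.500° ✓; |HS| = 53.90 ✓; ∠HSU = 44.60° ✓; |SU| = 25.60 ✓; ∠(SU, UK) = 90.00° ✓; |UK| = 23.40 ✗.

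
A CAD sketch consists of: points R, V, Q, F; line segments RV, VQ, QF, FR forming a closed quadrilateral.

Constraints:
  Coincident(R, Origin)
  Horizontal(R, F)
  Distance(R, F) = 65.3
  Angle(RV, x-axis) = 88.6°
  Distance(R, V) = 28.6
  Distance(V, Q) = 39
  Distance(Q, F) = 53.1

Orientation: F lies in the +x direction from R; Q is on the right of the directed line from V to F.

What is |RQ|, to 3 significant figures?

15.4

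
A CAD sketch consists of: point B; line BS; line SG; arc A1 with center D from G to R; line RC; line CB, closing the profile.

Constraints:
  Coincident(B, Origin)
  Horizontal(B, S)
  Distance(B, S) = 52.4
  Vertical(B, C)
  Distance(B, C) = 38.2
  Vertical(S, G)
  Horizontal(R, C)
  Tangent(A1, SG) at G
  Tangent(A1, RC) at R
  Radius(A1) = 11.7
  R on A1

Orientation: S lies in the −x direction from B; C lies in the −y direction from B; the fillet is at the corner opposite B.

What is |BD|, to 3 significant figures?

48.6

B and C share the same x with |BC| = 38.2 and C on the −y side, so C = (0.00, -38.2). The virtual corner opposite B is at (-52.4, -38.2). The tangent condition forces DG to be normal to SG and A1 meets RC tangentially, so DR is at right angles to RC, with radius 11.7, so the center D sits 11.7 in from both sides at D = (-40.7, -26.5). Then |BD| = |D − B| = 48.6.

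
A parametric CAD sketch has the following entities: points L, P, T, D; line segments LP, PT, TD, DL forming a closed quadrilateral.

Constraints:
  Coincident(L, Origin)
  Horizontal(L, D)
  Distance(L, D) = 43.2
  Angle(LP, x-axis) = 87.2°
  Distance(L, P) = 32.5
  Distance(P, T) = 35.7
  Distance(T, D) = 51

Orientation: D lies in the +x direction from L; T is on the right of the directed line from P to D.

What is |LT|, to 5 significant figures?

8.0129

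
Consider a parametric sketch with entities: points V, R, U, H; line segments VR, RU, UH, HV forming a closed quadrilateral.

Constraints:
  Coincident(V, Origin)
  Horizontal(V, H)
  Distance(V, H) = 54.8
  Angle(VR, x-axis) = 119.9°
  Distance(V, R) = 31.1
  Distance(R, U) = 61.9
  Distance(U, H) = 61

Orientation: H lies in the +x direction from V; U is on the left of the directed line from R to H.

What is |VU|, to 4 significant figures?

69.66

Checks: |RU| = 61.90 ✓; |UH| = 61.00 ✓.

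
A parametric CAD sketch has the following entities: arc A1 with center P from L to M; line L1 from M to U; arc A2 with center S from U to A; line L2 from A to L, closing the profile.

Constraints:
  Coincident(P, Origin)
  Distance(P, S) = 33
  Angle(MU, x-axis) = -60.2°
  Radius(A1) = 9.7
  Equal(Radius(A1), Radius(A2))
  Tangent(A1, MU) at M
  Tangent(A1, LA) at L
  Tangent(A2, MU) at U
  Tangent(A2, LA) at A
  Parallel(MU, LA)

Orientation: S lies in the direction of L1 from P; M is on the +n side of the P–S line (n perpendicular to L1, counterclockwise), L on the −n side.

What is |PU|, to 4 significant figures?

34.40

The slot axis is L1's direction at -60.2°, so u = (cos -60.2°, sin -60.2°) = (0.4970, -0.8678) and n = (−sin -60.2°, cos -60.2°) = (0.8678, 0.4970). P is at the origin and S lies 33.0 along u from P, so S = 33.0·u = (16.40, -28.64). Tangency of A1 to both parallel lines with radius 9.7 puts M and L at P ± 9.7·n: M = (8.417, 4.821), L = (-8.417, -4.821). Equal radii place U and A the same way about S: U = S + 9.7·n = (24.82, -23.82), A = S − 9.7·n = (7.983, -33.46). Then |PU| = |U − P| = 34.40.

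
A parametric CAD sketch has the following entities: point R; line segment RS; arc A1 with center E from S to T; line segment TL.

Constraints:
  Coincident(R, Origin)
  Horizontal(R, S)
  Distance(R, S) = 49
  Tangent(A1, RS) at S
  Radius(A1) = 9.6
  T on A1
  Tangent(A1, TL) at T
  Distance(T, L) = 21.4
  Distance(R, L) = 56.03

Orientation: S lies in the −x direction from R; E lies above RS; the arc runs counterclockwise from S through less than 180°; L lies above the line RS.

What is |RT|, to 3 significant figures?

41.6

R is at the origin; RS is horizontal with |RS| = 49.0 and S on the −x side, so S = (-49.0, 0.00). Tangency of A1 to RS means the radius ES is perpendicular to RS, so E = S + (0, 9.6) = (-49.0, 9.60). Since ET ⟂ TL (tangency), |EL| = √(9.6² + 21.4²) = 23.5 regardless of where T sits on A1. So L lies on both circle(R, 56.03) and circle(E, 23.5); the above-RS intersection is L = (-45.4, 32.8). T is the foot of the tangent from L: T = (-39.7, 12.2).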